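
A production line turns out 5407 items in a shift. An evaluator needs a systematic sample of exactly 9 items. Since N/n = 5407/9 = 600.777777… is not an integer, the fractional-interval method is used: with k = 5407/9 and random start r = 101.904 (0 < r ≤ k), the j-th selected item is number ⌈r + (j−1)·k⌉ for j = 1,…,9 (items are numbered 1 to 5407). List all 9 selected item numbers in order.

102, 703, 1304, 1905, 2506, 3106, 3707, 4308, 4909

j=1: r + 0k = 101.904 → ⌈·⌉ = 102
j=2: r + 1k = 702.681777… → ⌈·⌉ = 703
j=3: r + 2k = 1303.459555… → ⌈·⌉ = 1304
j=4: r + 3k = 1904.237333… → ⌈·⌉ = 1905
j=5: r + 4k = 2505.015111… → ⌈·⌉ = 2506
j=6: r + 5k = 3105.792888… → ⌈·⌉ = 3106
j=7: r + 6k = 3706.570666… → ⌈·⌉ = 3707
j=8: r + 7k = 4307.348444… → ⌈·⌉ = 4308
j=9: r + 8k = 4908.126222… → ⌈·⌉ = 4909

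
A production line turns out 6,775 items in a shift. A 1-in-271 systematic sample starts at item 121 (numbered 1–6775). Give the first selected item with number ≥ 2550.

k = 271
Steps past start: ⌈(2550 − 121)/271⌉ = ⌈2429/271⌉ = 9
Selected item: 121 + 9×271 = 2560

2560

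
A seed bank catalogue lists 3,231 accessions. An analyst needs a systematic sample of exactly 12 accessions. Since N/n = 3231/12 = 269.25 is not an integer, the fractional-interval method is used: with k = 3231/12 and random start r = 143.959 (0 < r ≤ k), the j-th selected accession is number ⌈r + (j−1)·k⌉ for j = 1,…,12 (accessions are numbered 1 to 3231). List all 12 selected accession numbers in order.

144, 414, 683, 952, 1221, 1491, 1760, 2029, 2298, 2568, 2837, 3106

j=1: r + 0k = 143.959 → ⌈·⌉ = 144
j=2: r + 1k = 413.209 → ⌈·⌉ = 414
j=3: r + 2k = 682.459 → ⌈·⌉ = 683
j=4: r + 3k = 951.709 → ⌈·⌉ = 952
j=5: r + 4k = 1220.959 → ⌈·⌉ = 1221
j=6: r + 5k = 1490.209 → ⌈·⌉ = 1491
j=7: r + 6k = 1759.459 → ⌈·⌉ = 1760
j=8: r + 7k = 2028.709 → ⌈·⌉ = 2029
j=9: r + 8k = 2297.959 → ⌈·⌉ = 2298
j=10: r + 9k = 2567.209 → ⌈·⌉ = 2568
j=11: r + 10k = 2836.459 → ⌈·⌉ = 2837
j=12: r + 11k = 3105.709 → ⌈·⌉ = 3106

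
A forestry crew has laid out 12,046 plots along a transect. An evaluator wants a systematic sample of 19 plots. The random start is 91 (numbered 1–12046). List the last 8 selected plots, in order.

k = N/n = 12046/19 = 634
12th selection = 91 + 11×634 = 7065
13th: 7065 + 634 = 7699
14th: 7699 + 634 = 8333
15th: 8333 + 634 = 8967
16th: 8967 + 634 = 9601
17th: 9601 + 634 = 10235
18th: 10235 + 634 = 10869
19th: 10869 + 634 = 11503

7065, 7699, 8333, 8967, 9601, 10235, 10869, 11503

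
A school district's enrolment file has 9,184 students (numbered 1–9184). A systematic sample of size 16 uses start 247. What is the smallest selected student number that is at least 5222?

k = 9184/16 = 574
Steps past start: ⌈(5222 − 247)/574⌉ = ⌈4975/574⌉ = 9
Selected student: 247 + 9×574 = 5413

5413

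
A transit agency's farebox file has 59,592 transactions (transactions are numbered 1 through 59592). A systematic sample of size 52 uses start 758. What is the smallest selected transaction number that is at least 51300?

k = 59592/52 = 1146
Steps past start: ⌈(51300 − 758)/1146⌉ = ⌈50542/1146⌉ = 45
Selected transaction: 758 + 45×1146 = 52328

52328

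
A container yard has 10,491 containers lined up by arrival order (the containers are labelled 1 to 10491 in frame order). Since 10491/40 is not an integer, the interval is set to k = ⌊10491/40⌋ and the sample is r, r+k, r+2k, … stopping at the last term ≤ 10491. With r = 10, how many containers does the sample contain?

k = ⌊10491/40⌋ = 262
Achieved size = ⌊(10491 − 10)/262⌋ + 1 = ⌊10481/262⌋ + 1 = 40 + 1 = 41
(last selection: 10 + 40×262 = 10490 ≤ 10491; next would be 10752 > 10491)

41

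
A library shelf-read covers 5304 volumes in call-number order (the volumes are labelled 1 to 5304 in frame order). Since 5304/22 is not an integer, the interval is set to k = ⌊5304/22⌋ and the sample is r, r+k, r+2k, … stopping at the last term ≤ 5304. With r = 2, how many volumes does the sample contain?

23

k = ⌊5304/22⌋ = 241
Achieved size = ⌊(5304 − 2)/241⌋ + 1 = ⌊5302/241⌋ + 1 = 22 + 1 = 23
(last selection: 2 + 22×241 = 5304 ≤ 5304; next would be 5545 > 5304)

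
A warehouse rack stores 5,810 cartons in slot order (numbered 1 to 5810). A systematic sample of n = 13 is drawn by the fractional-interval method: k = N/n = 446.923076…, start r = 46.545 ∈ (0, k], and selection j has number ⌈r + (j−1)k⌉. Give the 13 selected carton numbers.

j=1: r + 0k = 46.545 → ⌈·⌉ = 47
j=2: r + 1k = 493.468076… → ⌈·⌉ = 494
j=3: r + 2k = 940.391153… → ⌈·⌉ = 941
j=4: r + 3k = 1387.314230… → ⌈·⌉ = 1388
j=5: r + 4k = 1834.237307… → ⌈·⌉ = 1835
j=6: r + 5k = 2281.160384… → ⌈·⌉ = 2282
j=7: r + 6k = 2728.083461… → ⌈·⌉ = 2729
j=8: r + 7k = 3175.006538… → ⌈·⌉ = 3176
j=9: r + 8k = 3621.929615… → ⌈·⌉ = 3622
j=10: r + 9k = 4068.852692… → ⌈·⌉ = 4069
j=11: r + 10k = 4515.775769… → ⌈·⌉ = 4516
j=12: r + 11k = 4962.698846… → ⌈·⌉ = 4963
j=13: r + 12k = 5409.621923… → ⌈·⌉ = 5410

47, 494, 941, 1388, 1835, 2282, 2729, 3176, 3622, 4069, 4516, 4963, 5410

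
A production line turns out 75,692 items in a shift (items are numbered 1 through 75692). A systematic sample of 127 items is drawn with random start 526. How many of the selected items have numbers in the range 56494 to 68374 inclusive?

20

k = 75692/127 = 596
First selection ≥ 56494: 526 + ⌈(56494−526)/596⌉·596 = 526 + 94×596 = 56550
Last selection ≤ 68374: 526 + ⌊(68374−526)/596⌋·596 = 526 + 113×596 = 67874
Count = 113 − 94 + 1 = 20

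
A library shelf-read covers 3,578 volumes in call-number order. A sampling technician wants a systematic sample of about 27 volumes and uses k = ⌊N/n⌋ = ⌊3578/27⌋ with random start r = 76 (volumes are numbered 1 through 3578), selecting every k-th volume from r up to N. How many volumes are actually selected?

27

k = ⌊3578/27⌋ = 132
Achieved size = ⌊(3578 − 76)/132⌋ + 1 = ⌊3502/132⌋ + 1 = 26 + 1 = 27
(last selection: 76 + 26×132 = 3508 ≤ 3578; next would be 3640 > 3578)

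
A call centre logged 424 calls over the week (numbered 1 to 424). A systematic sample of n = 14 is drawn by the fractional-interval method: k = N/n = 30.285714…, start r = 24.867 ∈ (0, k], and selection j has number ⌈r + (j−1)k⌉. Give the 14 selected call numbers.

j=1: r + 0k = 24.867 → ⌈·⌉ = 25
j=2: r + 1k = 55.152714… → ⌈·⌉ = 56
j=3: r + 2k = 85.438428… → ⌈·⌉ = 86
j=4: r + 3k = 115.724142… → ⌈·⌉ = 116
j=5: r + 4k = 146.009857… → ⌈·⌉ = 147
j=6: r + 5k = 176.295571… → ⌈·⌉ = 177
j=7: r + 6k = 206.581285… → ⌈·⌉ = 207
j=8: r + 7k = 236.867 → ⌈·⌉ = 237
j=9: r + 8k = 267.152714… → ⌈·⌉ = 268
j=10: r + 9k = 297.438428… → ⌈·⌉ = 298
j=11: r + 10k = 327.724142… → ⌈·⌉ = 328
j=12: r + 11k = 358.009857… → ⌈·⌉ = 359
j=13: r + 12k = 388.295571… → ⌈·⌉ = 389
j=14: r + 13k = 418.581285… → ⌈·⌉ = 419

25, 56, 86, 116, 147, 177, 207, 237, 268, 298, 328, 359, 389, 419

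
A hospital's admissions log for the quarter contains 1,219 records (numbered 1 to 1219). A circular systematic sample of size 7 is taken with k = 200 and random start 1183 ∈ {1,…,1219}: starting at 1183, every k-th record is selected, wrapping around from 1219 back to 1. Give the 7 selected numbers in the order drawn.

Selection 1: 1183
Selection 2: 1183 + 200 = 1383 → 1383 − 1219 = 164
Selection 3: 164 + 200 = 364
Selection 4: 364 + 200 = 564
Selection 5: 564 + 200 = 764
Selection 6: 764 + 200 = 964
Selection 7: 964 + 200 = 1164

1183, 164, 364, 564, 764, 964, 1164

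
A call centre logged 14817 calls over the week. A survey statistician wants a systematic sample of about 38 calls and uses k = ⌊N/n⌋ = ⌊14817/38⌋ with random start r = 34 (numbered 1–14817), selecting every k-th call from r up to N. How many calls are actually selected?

k = ⌊14817/38⌋ = 389
Achieved size = ⌊(14817 − 34)/389⌋ + 1 = ⌊14783/389⌋ + 1 = 38 + 1 = 39
(last selection: 34 + 38×389 = 14816 ≤ 14817; next would be 15205 > 14817)

39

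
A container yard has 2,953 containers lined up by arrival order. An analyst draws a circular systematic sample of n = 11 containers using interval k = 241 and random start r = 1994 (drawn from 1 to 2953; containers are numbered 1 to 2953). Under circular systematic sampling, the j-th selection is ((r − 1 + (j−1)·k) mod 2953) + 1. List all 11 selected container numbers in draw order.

1994, 2235, 2476, 2717, 5, 246, 487, 728, 969, 1210, 1451

Selection 1: 1994
Selection 2: 1994 + 241 = 2235
Selection 3: 2235 + 241 = 2476
Selection 4: 2476 + 241 = 2717
Selection 5: 2717 + 241 = 2958 → 2958 − 2953 = 5
Selection 6: 5 + 241 = 246
Selection 7: 246 + 241 = 487
Selection 8: 487 + 241 = 728
Selection 9: 728 + 241 = 969
Selection 10: 969 + 241 = 1210
Selection 11: 1210 + 241 = 1451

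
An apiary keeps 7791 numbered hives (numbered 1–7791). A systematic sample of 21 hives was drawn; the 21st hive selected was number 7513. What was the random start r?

93

k = 7791/21 = 371
r = 7513 − (21−1)×371 = 7513 − 7420 = 93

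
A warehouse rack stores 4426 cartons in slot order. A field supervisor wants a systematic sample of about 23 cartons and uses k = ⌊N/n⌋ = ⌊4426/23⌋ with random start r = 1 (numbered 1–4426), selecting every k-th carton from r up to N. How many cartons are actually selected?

24

k = ⌊4426/23⌋ = 192
Achieved size = ⌊(4426 − 1)/192⌋ + 1 = ⌊4425/192⌋ + 1 = 23 + 1 = 24
(last selection: 1 + 23×192 = 4417 ≤ 4426; next would be 4609 > 4426)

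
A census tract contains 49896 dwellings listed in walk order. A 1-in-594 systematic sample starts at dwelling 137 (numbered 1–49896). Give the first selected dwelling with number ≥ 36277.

36371

k = 594
Steps past start: ⌈(36277 − 137)/594⌉ = ⌈36140/594⌉ = 61
Selected dwelling: 137 + 61×594 = 36371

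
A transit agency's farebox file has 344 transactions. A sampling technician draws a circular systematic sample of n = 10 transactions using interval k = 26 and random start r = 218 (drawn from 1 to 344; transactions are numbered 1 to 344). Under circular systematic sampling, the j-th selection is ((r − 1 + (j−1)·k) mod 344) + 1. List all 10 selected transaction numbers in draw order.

Selection 1: 218
Selection 2: 218 + 26 = 244
Selection 3: 244 + 26 = 270
Selection 4: 270 + 26 = 296
Selection 5: 296 + 26 = 322
Selection 6: 322 + 26 = 348 → 348 − 344 = 4
Selection 7: 4 + 26 = 30
Selection 8: 30 + 26 = 56
Selection 9: 56 + 26 = 82
Selection 10: 82 + 26 = 108

218, 244, 270, 296, 322, 4, 30, 56, 82, 108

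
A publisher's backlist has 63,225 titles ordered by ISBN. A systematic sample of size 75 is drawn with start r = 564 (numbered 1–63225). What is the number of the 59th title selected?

k = 63225/75 = 843
59th selection = r + (59−1)·k = 564 + 58×843 = 564 + 48894 = 49458

49458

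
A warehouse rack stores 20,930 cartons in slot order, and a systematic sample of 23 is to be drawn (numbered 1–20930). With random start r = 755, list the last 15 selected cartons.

k = N/n = 20930/23 = 910
9th selection = 755 + 8×910 = 8035
10th: 8035 + 910 = 8945
11th: 8945 + 910 = 9855
12th: 9855 + 910 = 10765
13th: 10765 + 910 = 11675
14th: 11675 + 910 = 12585
15th: 12585 + 910 = 13495
16th: 13495 + 910 = 14405
17th: 14405 + 910 = 15315
18th: 15315 + 910 = 16225
19th: 16225 + 910 = 17135
20th: 17135 + 910 = 18045
21st: 18045 + 910 = 18955
22nd: 18955 + 910 = 19865
23rd: 19865 + 910 = 20775

8035, 8945, 9855, 10765, 11675, 12585, 13495, 14405, 15315, 16225, 17135, 18045, 18955, 19865, 20775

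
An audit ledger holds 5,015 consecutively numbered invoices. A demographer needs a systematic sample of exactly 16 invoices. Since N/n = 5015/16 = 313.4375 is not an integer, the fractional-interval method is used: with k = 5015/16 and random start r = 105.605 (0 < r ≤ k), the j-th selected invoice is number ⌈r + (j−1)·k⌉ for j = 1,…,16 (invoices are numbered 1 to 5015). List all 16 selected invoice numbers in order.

j=1: r + 0k = 105.605 → ⌈·⌉ = 106
j=2: r + 1k = 419.0425 → ⌈·⌉ = 420
j=3: r + 2k = 732.48 → ⌈·⌉ = 733
j=4: r + 3k = 1045.9175 → ⌈·⌉ = 1046
j=5: r + 4k = 1359.355 → ⌈·⌉ = 1360
j=6: r + 5k = 1672.7925 → ⌈·⌉ = 1673
j=7: r + 6k = 1986.23 → ⌈·⌉ = 1987
j=8: r + 7k = 2299.6675 → ⌈·⌉ = 2300
j=9: r + 8k = 2613.105 → ⌈·⌉ = 2614
j=10: r + 9k = 2926.5425 → ⌈·⌉ = 2927
j=11: r + 10k = 3239.98 → ⌈·⌉ = 3240
j=12: r + 11k = 3553.4175 → ⌈·⌉ = 3554
j=13: r + 12k = 3866.855 → ⌈·⌉ = 3867
j=14: r + 13k = 4180.2925 → ⌈·⌉ = 4181
j=15: r + 14k = 4493.73 → ⌈·⌉ = 4494
j=16: r + 15k = 4807.1675 → ⌈·⌉ = 4808

106, 420, 733, 1046, 1360, 1673, 1987, 2300, 2614, 2927, 3240, 3554, 3867, 4181, 4494, 4808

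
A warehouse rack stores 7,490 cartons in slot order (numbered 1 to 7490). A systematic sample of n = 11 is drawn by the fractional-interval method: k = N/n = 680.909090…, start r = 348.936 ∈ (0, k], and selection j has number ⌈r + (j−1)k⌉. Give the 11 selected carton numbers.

349, 1030, 1711, 2392, 3073, 3754, 4435, 5116, 5797, 6478, 7159

j=1: r + 0k = 348.936 → ⌈·⌉ = 349
j=2: r + 1k = 1029.845090… → ⌈·⌉ = 1030
j=3: r + 2k = 1710.754181… → ⌈·⌉ = 1711
j=4: r + 3k = 2391.663272… → ⌈·⌉ = 2392
j=5: r + 4k = 3072.572363… → ⌈·⌉ = 3073
j=6: r + 5k = 3753.481454… → ⌈·⌉ = 3754
j=7: r + 6k = 4434.390545… → ⌈·⌉ = 4435
j=8: r + 7k = 5115.299636… → ⌈·⌉ = 5116
j=9: r + 8k = 5796.208727… → ⌈·⌉ = 5797
j=10: r + 9k = 6477.117818… → ⌈·⌉ = 6478
j=11: r + 10k = 7158.026909… → ⌈·⌉ = 7159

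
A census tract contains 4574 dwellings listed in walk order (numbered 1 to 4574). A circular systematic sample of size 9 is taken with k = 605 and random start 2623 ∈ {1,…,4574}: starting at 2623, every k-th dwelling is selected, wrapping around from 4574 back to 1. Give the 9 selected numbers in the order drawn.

Selection 1: 2623
Selection 2: 2623 + 605 = 3228
Selection 3: 3228 + 605 = 3833
Selection 4: 3833 + 605 = 4438
Selection 5: 4438 + 605 = 5043 → 5043 − 4574 = 469
Selection 6: 469 + 605 = 1074
Selection 7: 1074 + 605 = 1679
Selection 8: 1679 + 605 = 2284
Selection 9: 2284 + 605 = 2889

2623, 3228, 3833, 4438, 469, 1074, 1679, 2284, 2889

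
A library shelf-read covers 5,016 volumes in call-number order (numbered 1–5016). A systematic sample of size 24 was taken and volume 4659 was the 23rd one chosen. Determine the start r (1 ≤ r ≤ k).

k = 5016/24 = 209
r = 4659 − (23−1)×209 = 4659 − 4598 = 61

61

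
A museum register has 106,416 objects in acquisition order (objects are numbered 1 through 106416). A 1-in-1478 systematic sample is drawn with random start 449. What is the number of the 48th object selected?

69915

k = 1478
48th selection = r + (48−1)·k = 449 + 47×1478 = 449 + 69466 = 69915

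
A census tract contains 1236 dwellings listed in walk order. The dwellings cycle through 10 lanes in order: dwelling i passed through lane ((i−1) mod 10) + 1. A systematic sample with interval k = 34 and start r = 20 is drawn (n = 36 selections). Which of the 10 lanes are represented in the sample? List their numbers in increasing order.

Consecutive selections differ by k = 34, so their lane numbers differ by 34 mod 10 = 4.
gcd(34, 10) = 2, so the sample visits 10/2 = 5 distinct residues mod 10.
Start 20 is lane 10; the lanes hit are 2, 4, 6, 8, 10.

2, 4, 6, 8, 10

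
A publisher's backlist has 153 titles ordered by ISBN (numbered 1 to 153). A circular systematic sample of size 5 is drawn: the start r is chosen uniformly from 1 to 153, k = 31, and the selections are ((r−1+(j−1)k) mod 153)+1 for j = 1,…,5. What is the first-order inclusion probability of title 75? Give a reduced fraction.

5/153

For each position j, as r ranges over 1…153 the j-th selection hits every title exactly once, so title 75 is selected for exactly 5 of the 153 starts.
Inclusion probability = 5/153.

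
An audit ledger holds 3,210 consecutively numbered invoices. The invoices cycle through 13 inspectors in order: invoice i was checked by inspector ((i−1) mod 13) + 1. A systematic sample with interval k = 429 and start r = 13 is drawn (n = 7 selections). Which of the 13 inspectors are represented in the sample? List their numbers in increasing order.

13

Consecutive selections differ by k = 429, so their inspector numbers differ by 429 mod 13 = 0.
gcd(429, 13) = 13, so the sample visits 13/13 = 1 distinct residues mod 13.
Start 13 is inspector 13; the inspectors hit are 13.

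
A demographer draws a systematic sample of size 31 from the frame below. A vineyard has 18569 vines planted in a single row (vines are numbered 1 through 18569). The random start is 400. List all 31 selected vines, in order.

400, 999, 1598, 2197, 2796, 3395, 3994, 4593, 5192, 5791, 6390, 6989, 7588, 8187, 8786, 9385, 9984, 10583, 11182, 11781, 12380, 12979, 13578, 14177, 14776, 15375, 15974, 16573, 17172, 17771, 18370

k = N/n = 18569/31 = 599
vine 1: 400
vine 2: 400 + 599 = 999
vine 3: 999 + 599 = 1598
vine 4: 1598 + 599 = 2197
vine 5: 2197 + 599 = 2796
vine 6: 2796 + 599 = 3395
vine 7: 3395 + 599 = 3994
vine 8: 3994 + 599 = 4593
vine 9: 4593 + 599 = 5192
vine 10: 5192 + 599 = 5791
vine 11: 5791 + 599 = 6390
vine 12: 6390 + 599 = 6989
vine 13: 6989 + 599 = 7588
vine 14: 7588 + 599 = 8187
vine 15: 8187 + 599 = 8786
vine 16: 8786 + 599 = 9385
vine 17: 9385 + 599 = 9984
vine 18: 9984 + 599 = 10583
vine 19: 10583 + 599 = 11182
vine 20: 11182 + 599 = 11781
vine 21: 11781 + 599 = 12380
vine 22: 12380 + 599 = 12979
vine 23: 12979 + 599 = 13578
vine 24: 13578 + 599 = 14177
vine 25: 14177 + 599 = 14776
vine 26: 14776 + 599 = 15375
vine 27: 15375 + 599 = 15974
vine 28: 15974 + 599 = 16573
vine 29: 16573 + 599 = 17172
vine 30: 17172 + 599 = 17771
vine 31: 17771 + 599 = 18370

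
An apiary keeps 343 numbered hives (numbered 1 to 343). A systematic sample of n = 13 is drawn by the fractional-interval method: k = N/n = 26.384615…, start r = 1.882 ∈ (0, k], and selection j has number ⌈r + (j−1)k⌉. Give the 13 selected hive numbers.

2, 29, 55, 82, 108, 134, 161, 187, 213, 240, 266, 293, 319

j=1: r + 0k = 1.882 → ⌈·⌉ = 2
j=2: r + 1k = 28.266615… → ⌈·⌉ = 29
j=3: r + 2k = 54.651230… → ⌈·⌉ = 55
j=4: r + 3k = 81.035846… → ⌈·⌉ = 82
j=5: r + 4k = 107.420461… → ⌈·⌉ = 108
j=6: r + 5k = 133.805076… → ⌈·⌉ = 134
j=7: r + 6k = 160.189692… → ⌈·⌉ = 161
j=8: r + 7k = 186.574307… → ⌈·⌉ = 187
j=9: r + 8k = 212.958923… → ⌈·⌉ = 213
j=10: r + 9k = 239.343538… → ⌈·⌉ = 240
j=11: r + 10k = 265.728153… → ⌈·⌉ = 266
j=12: r + 11k = 292.112769… → ⌈·⌉ = 293
j=13: r + 12k = 318.497384… → ⌈·⌉ = 319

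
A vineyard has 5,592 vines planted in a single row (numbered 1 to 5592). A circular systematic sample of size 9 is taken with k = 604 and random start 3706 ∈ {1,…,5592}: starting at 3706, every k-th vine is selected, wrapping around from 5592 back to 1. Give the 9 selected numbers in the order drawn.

3706, 4310, 4914, 5518, 530, 1134, 1738, 2342, 2946

Selection 1: 3706
Selection 2: 3706 + 604 = 4310
Selection 3: 4310 + 604 = 4914
Selection 4: 4914 + 604 = 5518
Selection 5: 5518 + 604 = 6122 → 6122 − 5592 = 530
Selection 6: 530 + 604 = 1134
Selection 7: 1134 + 604 = 1738
Selection 8: 1738 + 604 = 2342
Selection 9: 2342 + 604 = 2946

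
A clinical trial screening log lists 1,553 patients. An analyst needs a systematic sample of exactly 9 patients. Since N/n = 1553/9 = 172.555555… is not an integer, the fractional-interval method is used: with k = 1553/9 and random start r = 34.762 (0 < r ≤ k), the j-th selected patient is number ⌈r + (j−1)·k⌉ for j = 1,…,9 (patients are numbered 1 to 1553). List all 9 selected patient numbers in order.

j=1: r + 0k = 34.762 → ⌈·⌉ = 35
j=2: r + 1k = 207.317555… → ⌈·⌉ = 208
j=3: r + 2k = 379.873111… → ⌈·⌉ = 380
j=4: r + 3k = 552.428666… → ⌈·⌉ = 553
j=5: r + 4k = 724.984222… → ⌈·⌉ = 725
j=6: r + 5k = 897.539777… → ⌈·⌉ = 898
j=7: r + 6k = 1070.095333… → ⌈·⌉ = 1071
j=8: r + 7k = 1242.650888… → ⌈·⌉ = 1243
j=9: r + 8k = 1415.206444… → ⌈·⌉ = 1416

35, 208, 380, 553, 725, 898, 1071, 1243, 1416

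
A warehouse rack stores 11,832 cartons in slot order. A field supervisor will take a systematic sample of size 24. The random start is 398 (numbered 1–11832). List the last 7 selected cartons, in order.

k = N/n = 11832/24 = 493
18th selection = 398 + 17×493 = 8779
19th: 8779 + 493 = 9272
20th: 9272 + 493 = 9765
21st: 9765 + 493 = 10258
22nd: 10258 + 493 = 10751
23rd: 10751 + 493 = 11244
24th: 11244 + 493 = 11737

8779, 9272, 9765, 10258, 10751, 11244, 11737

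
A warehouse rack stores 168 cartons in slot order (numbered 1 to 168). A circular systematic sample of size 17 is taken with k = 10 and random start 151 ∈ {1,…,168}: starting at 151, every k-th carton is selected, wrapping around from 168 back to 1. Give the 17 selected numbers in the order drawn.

Selection 1: 151
Selection 2: 151 + 10 = 161
Selection 3: 161 + 10 = 171 → 171 − 168 = 3
Selection 4: 3 + 10 = 13
Selection 5: 13 + 10 = 23
Selection 6: 23 + 10 = 33
Selection 7: 33 + 10 = 43
Selection 8: 43 + 10 = 53
Selection 9: 53 + 10 = 63
Selection 10: 63 + 10 = 73
Selection 11: 73 + 10 = 83
Selection 12: 83 + 10 = 93
Selection 13: 93 + 10 = 103
Selection 14: 103 + 10 = 113
Selection 15: 113 + 10 = 123
Selection 16: 123 + 10 = 133
Selection 17: 133 + 10 = 143

151, 161, 3, 13, 23, 33, 43, 53, 63, 73, 83, 93, 103, 113, 123, 133, 143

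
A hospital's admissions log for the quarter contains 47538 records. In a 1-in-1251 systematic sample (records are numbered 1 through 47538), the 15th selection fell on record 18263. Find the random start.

749

k = 1251
r = 18263 − (15−1)×1251 = 18263 − 17514 = 749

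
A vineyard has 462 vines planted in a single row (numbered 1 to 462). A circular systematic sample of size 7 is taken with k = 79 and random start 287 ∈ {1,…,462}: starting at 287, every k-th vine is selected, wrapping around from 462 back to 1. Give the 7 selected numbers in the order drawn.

287, 366, 445, 62, 141, 220, 299

Selection 1: 287
Selection 2: 287 + 79 = 366
Selection 3: 366 + 79 = 445
Selection 4: 445 + 79 = 524 → 524 − 462 = 62
Selection 5: 62 + 79 = 141
Selection 6: 141 + 79 = 220
Selection 7: 220 + 79 = 299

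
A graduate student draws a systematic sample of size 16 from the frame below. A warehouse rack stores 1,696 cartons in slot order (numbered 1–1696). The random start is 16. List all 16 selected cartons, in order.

k = N/n = 1696/16 = 106
carton 1: 16
carton 2: 16 + 106 = 122
carton 3: 122 + 106 = 228
carton 4: 228 + 106 = 334
carton 5: 334 + 106 = 440
carton 6: 440 + 106 = 546
carton 7: 546 + 106 = 652
carton 8: 652 + 106 = 758
carton 9: 758 + 106 = 864
carton 10: 864 + 106 = 970
carton 11: 970 + 106 = 1076
carton 12: 1076 + 106 = 1182
carton 13: 1182 + 106 = 1288
carton 14: 1288 + 106 = 1394
carton 15: 1394 + 106 = 1500
carton 16: 1500 + 106 = 1606

16, 122, 228, 334, 440, 546, 652, 758, 864, 970, 1076, 1182, 1288, 1394, 1500, 1606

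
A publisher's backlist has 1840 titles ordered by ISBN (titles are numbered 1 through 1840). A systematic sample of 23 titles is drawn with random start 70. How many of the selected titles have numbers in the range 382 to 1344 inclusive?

k = 1840/23 = 80
First selection ≥ 382: 70 + ⌈(382−70)/80⌉·80 = 70 + 4×80 = 390
Last selection ≤ 1344: 70 + ⌊(1344−70)/80⌋·80 = 70 + 15×80 = 1270
Count = 15 − 4 + 1 = 12

12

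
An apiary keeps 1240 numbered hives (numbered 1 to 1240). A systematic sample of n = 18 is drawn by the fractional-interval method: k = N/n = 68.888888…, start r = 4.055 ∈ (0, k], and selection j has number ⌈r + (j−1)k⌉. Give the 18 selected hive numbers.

j=1: r + 0k = 4.055 → ⌈·⌉ = 5
j=2: r + 1k = 72.943888… → ⌈·⌉ = 73
j=3: r + 2k = 141.832777… → ⌈·⌉ = 142
j=4: r + 3k = 210.721666… → ⌈·⌉ = 211
j=5: r + 4k = 279.610555… → ⌈·⌉ = 280
j=6: r + 5k = 348.499444… → ⌈·⌉ = 349
j=7: r + 6k = 417.388333… → ⌈·⌉ = 418
j=8: r + 7k = 486.277222… → ⌈·⌉ = 487
j=9: r + 8k = 555.166111… → ⌈·⌉ = 556
j=10: r + 9k = 624.055 → ⌈·⌉ = 625
j=11: r + 10k = 692.943888… → ⌈·⌉ = 693
j=12: r + 11k = 761.832777… → ⌈·⌉ = 762
j=13: r + 12k = 830.721666… → ⌈·⌉ = 831
j=14: r + 13k = 899.610555… → ⌈·⌉ = 900
j=15: r + 14k = 968.499444… → ⌈·⌉ = 969
j=16: r + 15k = 1037.388333… → ⌈·⌉ = 1038
j=17: r + 16k = 1106.277222… → ⌈·⌉ = 1107
j=18: r + 17k = 1175.166111… → ⌈·⌉ = 1176

5, 73, 142, 211, 280, 349, 418, 487, 556, 625, 693, 762, 831, 900, 969, 1038, 1107, 1176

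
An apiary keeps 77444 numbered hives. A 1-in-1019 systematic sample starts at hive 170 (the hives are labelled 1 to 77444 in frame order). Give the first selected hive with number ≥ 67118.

67424

k = 1019
Steps past start: ⌈(67118 − 170)/1019⌉ = ⌈66948/1019⌉ = 66
Selected hive: 170 + 66×1019 = 67424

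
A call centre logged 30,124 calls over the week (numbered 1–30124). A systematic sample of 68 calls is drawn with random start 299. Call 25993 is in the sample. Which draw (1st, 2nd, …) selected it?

k = 30124/68 = 443
position = (25993 − 299)/443 + 1 = 25694/443 + 1 = 58 + 1 = 59

59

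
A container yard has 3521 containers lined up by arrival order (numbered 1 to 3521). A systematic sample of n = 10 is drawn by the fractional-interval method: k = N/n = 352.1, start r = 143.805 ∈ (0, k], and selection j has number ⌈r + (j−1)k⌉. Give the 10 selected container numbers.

144, 496, 849, 1201, 1553, 1905, 2257, 2609, 2961, 3313

j=1: r + 0k = 143.805 → ⌈·⌉ = 144
j=2: r + 1k = 495.905 → ⌈·⌉ = 496
j=3: r + 2k = 848.005 → ⌈·⌉ = 849
j=4: r + 3k = 1200.105 → ⌈·⌉ = 1201
j=5: r + 4k = 1552.205 → ⌈·⌉ = 1553
j=6: r + 5k = 1904.305 → ⌈·⌉ = 1905
j=7: r + 6k = 2256.405 → ⌈·⌉ = 2257
j=8: r + 7k = 2608.505 → ⌈·⌉ = 2609
j=9: r + 8k = 2960.605 → ⌈·⌉ = 2961
j=10: r + 9k = 3312.705 → ⌈·⌉ = 3313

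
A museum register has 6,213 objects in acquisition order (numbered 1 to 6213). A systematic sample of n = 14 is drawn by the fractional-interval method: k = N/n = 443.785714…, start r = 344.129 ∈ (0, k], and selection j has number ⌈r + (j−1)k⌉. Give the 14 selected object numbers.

j=1: r + 0k = 344.129 → ⌈·⌉ = 345
j=2: r + 1k = 787.914714… → ⌈·⌉ = 788
j=3: r + 2k = 1231.700428… → ⌈·⌉ = 1232
j=4: r + 3k = 1675.486142… → ⌈·⌉ = 1676
j=5: r + 4k = 2119.271857… → ⌈·⌉ = 2120
j=6: r + 5k = 2563.057571… → ⌈·⌉ = 2564
j=7: r + 6k = 3006.843285… → ⌈·⌉ = 3007
j=8: r + 7k = 3450.629 → ⌈·⌉ = 3451
j=9: r + 8k = 3894.414714… → ⌈·⌉ = 3895
j=10: r + 9k = 4338.200428… → ⌈·⌉ = 4339
j=11: r + 10k = 4781.986142… → ⌈·⌉ = 4782
j=12: r + 11k = 5225.771857… → ⌈·⌉ = 5226
j=13: r + 12k = 5669.557571… → ⌈·⌉ = 5670
j=14: r + 13k = 6113.343285… → ⌈·⌉ = 6114

345, 788, 1232, 1676, 2120, 2564, 3007, 3451, 3895, 4339, 4782, 5226, 5670, 6114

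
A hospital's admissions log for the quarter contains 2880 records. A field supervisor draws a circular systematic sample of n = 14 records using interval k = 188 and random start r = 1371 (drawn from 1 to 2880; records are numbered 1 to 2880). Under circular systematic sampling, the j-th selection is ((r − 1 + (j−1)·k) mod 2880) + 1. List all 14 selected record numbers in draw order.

1371, 1559, 1747, 1935, 2123, 2311, 2499, 2687, 2875, 183, 371, 559, 747, 935

Selection 1: 1371
Selection 2: 1371 + 188 = 1559
Selection 3: 1559 + 188 = 1747
Selection 4: 1747 + 188 = 1935
Selection 5: 1935 + 188 = 2123
Selection 6: 2123 + 188 = 2311
Selection 7: 2311 + 188 = 2499
Selection 8: 2499 + 188 = 2687
Selection 9: 2687 + 188 = 2875
Selection 10: 2875 + 188 = 3063 → 3063 − 2880 = 183
Selection 11: 183 + 188 = 371
Selection 12: 371 + 188 = 559
Selection 13: 559 + 188 = 747
Selection 14: 747 + 188 = 935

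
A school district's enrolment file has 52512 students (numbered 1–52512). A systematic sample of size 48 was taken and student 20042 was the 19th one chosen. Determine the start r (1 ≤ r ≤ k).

350

k = 52512/48 = 1094
r = 20042 − (19−1)×1094 = 20042 − 19692 = 350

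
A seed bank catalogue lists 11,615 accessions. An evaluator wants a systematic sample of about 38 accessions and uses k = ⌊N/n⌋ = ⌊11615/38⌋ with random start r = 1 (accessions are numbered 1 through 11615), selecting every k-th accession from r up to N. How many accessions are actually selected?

39

k = ⌊11615/38⌋ = 305
Achieved size = ⌊(11615 − 1)/305⌋ + 1 = ⌊11614/305⌋ + 1 = 38 + 1 = 39
(last selection: 1 + 38×305 = 11591 ≤ 11615; next would be 11896 > 11615)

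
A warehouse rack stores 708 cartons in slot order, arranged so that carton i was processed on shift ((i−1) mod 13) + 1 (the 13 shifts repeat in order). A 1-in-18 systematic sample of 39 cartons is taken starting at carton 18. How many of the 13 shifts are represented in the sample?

13

Consecutive selections differ by k = 18, so their shift numbers differ by 18 mod 13 = 5.
gcd(18, 13) = 1, so the sample visits 13/1 = 13 distinct residues mod 13.
Start 18 is shift 5; the shifts hit are 1, 2, 3, 4, 5, 6, 7, 8, 9, 10, 11, 12, 13.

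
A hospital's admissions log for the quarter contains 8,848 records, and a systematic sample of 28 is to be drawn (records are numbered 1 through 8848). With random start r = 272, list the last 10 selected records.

k = N/n = 8848/28 = 316
19th selection = 272 + 18×316 = 5960
20th: 5960 + 316 = 6276
21st: 6276 + 316 = 6592
22nd: 6592 + 316 = 6908
23rd: 6908 + 316 = 7224
24th: 7224 + 316 = 7540
25th: 7540 + 316 = 7856
26th: 7856 + 316 = 8172
27th: 8172 + 316 = 8488
28th: 8488 + 316 = 8804

5960, 6276, 6592, 6908, 7224, 7540, 7856, 8172, 8488, 8804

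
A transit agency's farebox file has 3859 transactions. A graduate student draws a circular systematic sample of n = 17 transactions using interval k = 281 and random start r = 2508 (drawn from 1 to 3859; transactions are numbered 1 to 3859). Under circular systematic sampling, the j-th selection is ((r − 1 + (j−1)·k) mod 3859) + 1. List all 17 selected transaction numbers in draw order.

Selection 1: 2508
Selection 2: 2508 + 281 = 2789
Selection 3: 2789 + 281 = 3070
Selection 4: 3070 + 281 = 3351
Selection 5: 3351 + 281 = 3632
Selection 6: 3632 + 281 = 3913 → 3913 − 3859 = 54
Selection 7: 54 + 281 = 335
Selection 8: 335 + 281 = 616
Selection 9: 616 + 281 = 897
Selection 10: 897 + 281 = 1178
Selection 11: 1178 + 281 = 1459
Selection 12: 1459 + 281 = 1740
Selection 13: 1740 + 281 = 2021
Selection 14: 2021 + 281 = 2302
Selection 15: 2302 + 281 = 2583
Selection 16: 2583 + 281 = 2864
Selection 17: 2864 + 281 = 3145

2508, 2789, 3070, 3351, 3632, 54, 335, 616, 897, 1178, 1459, 1740, 2021, 2302, 2583, 2864, 3145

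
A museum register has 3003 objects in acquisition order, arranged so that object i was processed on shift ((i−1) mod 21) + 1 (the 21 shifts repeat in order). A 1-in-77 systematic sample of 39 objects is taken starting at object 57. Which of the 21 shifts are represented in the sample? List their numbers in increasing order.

Consecutive selections differ by k = 77, so their shift numbers differ by 77 mod 21 = 14.
gcd(77, 21) = 7, so the sample visits 21/7 = 3 distinct residues mod 21.
Start 57 is shift 15; the shifts hit are 1, 8, 15.

1, 8, 15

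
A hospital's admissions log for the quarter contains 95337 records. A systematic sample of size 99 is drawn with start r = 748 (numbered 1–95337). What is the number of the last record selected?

95122

k = 95337/99 = 963
99th selection = r + (99−1)·k = 748 + 98×963 = 748 + 94374 = 95122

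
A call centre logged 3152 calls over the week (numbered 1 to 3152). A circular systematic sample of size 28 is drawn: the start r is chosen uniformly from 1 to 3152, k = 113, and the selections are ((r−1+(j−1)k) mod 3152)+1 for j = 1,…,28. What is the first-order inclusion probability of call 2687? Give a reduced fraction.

7/788

For each position j, as r ranges over 1…3152 the j-th selection hits every call exactly once, so call 2687 is selected for exactly 28 of the 3152 starts.
Inclusion probability = 28/3152 = 7/788.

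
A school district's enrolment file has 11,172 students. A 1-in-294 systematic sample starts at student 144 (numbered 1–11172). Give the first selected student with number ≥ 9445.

9552

k = 294
Steps past start: ⌈(9445 − 144)/294⌉ = ⌈9301/294⌉ = 32
Selected student: 144 + 32×294 = 9552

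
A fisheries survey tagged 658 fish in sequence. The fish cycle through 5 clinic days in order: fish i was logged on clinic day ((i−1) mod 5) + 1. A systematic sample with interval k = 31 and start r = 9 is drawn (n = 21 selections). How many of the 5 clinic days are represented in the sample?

Consecutive selections differ by k = 31, so their clinic day numbers differ by 31 mod 5 = 1.
gcd(31, 5) = 1, so the sample visits 5/1 = 5 distinct residues mod 5.
Start 9 is clinic day 4; the clinic days hit are 1, 2, 3, 4, 5.

5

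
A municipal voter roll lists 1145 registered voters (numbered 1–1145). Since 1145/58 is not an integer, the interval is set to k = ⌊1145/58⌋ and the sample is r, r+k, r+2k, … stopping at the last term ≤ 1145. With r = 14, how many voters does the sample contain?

60

k = ⌊1145/58⌋ = 19
Achieved size = ⌊(1145 − 14)/19⌋ + 1 = ⌊1131/19⌋ + 1 = 59 + 1 = 60
(last selection: 14 + 59×19 = 1135 ≤ 1145; next would be 1154 > 1145)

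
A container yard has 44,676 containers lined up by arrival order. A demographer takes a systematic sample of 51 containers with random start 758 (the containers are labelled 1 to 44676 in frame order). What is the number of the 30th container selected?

k = 44676/51 = 876
30th selection = r + (30−1)·k = 758 + 29×876 = 758 + 25404 = 26162

26162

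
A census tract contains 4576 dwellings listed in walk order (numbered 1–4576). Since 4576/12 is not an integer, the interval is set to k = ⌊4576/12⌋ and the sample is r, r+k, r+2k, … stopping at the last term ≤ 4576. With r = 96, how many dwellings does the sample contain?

k = ⌊4576/12⌋ = 381
Achieved size = ⌊(4576 − 96)/381⌋ + 1 = ⌊4480/381⌋ + 1 = 11 + 1 = 12
(last selection: 96 + 11×381 = 4287 ≤ 4576; next would be 4668 > 4576)

12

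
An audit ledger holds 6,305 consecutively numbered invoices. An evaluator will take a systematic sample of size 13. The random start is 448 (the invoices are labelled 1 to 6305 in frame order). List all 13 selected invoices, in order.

k = N/n = 6305/13 = 485
invoice 1: 448
invoice 2: 448 + 485 = 933
invoice 3: 933 + 485 = 1418
invoice 4: 1418 + 485 = 1903
invoice 5: 1903 + 485 = 2388
invoice 6: 2388 + 485 = 2873
invoice 7: 2873 + 485 = 3358
invoice 8: 3358 + 485 = 3843
invoice 9: 3843 + 485 = 4328
invoice 10: 4328 + 485 = 4813
invoice 11: 4813 + 485 = 5298
invoice 12: 5298 + 485 = 5783
invoice 13: 5783 + 485 = 6268

448, 933, 1418, 1903, 2388, 2873, 3358, 3843, 4328, 4813, 5298, 5783, 6268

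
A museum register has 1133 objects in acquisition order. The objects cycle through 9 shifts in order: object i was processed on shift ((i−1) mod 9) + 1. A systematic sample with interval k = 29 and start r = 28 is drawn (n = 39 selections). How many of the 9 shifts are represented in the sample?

Consecutive selections differ by k = 29, so their shift numbers differ by 29 mod 9 = 2.
gcd(29, 9) = 1, so the sample visits 9/1 = 9 distinct residues mod 9.
Start 28 is shift 1; the shifts hit are 1, 2, 3, 4, 5, 6, 7, 8, 9.

9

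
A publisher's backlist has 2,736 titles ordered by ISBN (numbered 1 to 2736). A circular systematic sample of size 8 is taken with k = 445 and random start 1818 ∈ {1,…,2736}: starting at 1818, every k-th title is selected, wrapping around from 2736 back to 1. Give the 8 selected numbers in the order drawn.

Selection 1: 1818
Selection 2: 1818 + 445 = 2263
Selection 3: 2263 + 445 = 2708
Selection 4: 2708 + 445 = 3153 → 3153 − 2736 = 417
Selection 5: 417 + 445 = 862
Selection 6: 862 + 445 = 1307
Selection 7: 1307 + 445 = 1752
Selection 8: 1752 + 445 = 2197

1818, 2263, 2708, 417, 862, 1307, 1752, 2197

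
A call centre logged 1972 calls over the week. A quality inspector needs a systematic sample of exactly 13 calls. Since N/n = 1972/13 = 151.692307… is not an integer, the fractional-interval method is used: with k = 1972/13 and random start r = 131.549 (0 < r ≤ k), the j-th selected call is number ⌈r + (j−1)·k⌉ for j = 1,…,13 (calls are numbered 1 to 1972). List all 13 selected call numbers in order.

132, 284, 435, 587, 739, 891, 1042, 1194, 1346, 1497, 1649, 1801, 1952

j=1: r + 0k = 131.549 → ⌈·⌉ = 132
j=2: r + 1k = 283.241307… → ⌈·⌉ = 284
j=3: r + 2k = 434.933615… → ⌈·⌉ = 435
j=4: r + 3k = 586.625923… → ⌈·⌉ = 587
j=5: r + 4k = 738.318230… → ⌈·⌉ = 739
j=6: r + 5k = 890.010538… → ⌈·⌉ = 891
j=7: r + 6k = 1041.702846… → ⌈·⌉ = 1042
j=8: r + 7k = 1193.395153… → ⌈·⌉ = 1194
j=9: r + 8k = 1345.087461… → ⌈·⌉ = 1346
j=10: r + 9k = 1496.779769… → ⌈·⌉ = 1497
j=11: r + 10k = 1648.472076… → ⌈·⌉ = 1649
j=12: r + 11k = 1800.164384… → ⌈·⌉ = 1801
j=13: r + 12k = 1951.856692… → ⌈·⌉ = 1952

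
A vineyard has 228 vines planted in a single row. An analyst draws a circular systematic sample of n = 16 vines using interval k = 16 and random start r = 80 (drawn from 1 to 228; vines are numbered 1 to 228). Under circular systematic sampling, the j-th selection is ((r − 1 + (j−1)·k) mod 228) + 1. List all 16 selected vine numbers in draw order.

80, 96, 112, 128, 144, 160, 176, 192, 208, 224, 12, 28, 44, 60, 76, 92

Selection 1: 80
Selection 2: 80 + 16 = 96
Selection 3: 96 + 16 = 112
Selection 4: 112 + 16 = 128
Selection 5: 128 + 16 = 144
Selection 6: 144 + 16 = 160
Selection 7: 160 + 16 = 176
Selection 8: 176 + 16 = 192
Selection 9: 192 + 16 = 208
Selection 10: 208 + 16 = 224
Selection 11: 224 + 16 = 240 → 240 − 228 = 12
Selection 12: 12 + 16 = 28
Selection 13: 28 + 16 = 44
Selection 14: 44 + 16 = 60
Selection 15: 60 + 16 = 76
Selection 16: 76 + 16 = 92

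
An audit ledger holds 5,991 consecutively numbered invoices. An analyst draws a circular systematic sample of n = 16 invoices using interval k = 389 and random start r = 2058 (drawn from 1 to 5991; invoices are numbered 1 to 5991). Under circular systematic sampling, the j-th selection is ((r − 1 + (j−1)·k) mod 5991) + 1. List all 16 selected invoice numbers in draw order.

Selection 1: 2058
Selection 2: 2058 + 389 = 2447
Selection 3: 2447 + 389 = 2836
Selection 4: 2836 + 389 = 3225
Selection 5: 3225 + 389 = 3614
Selection 6: 3614 + 389 = 4003
Selection 7: 4003 + 389 = 4392
Selection 8: 4392 + 389 = 4781
Selection 9: 4781 + 389 = 5170
Selection 10: 5170 + 389 = 5559
Selection 11: 5559 + 389 = 5948
Selection 12: 5948 + 389 = 6337 → 6337 − 5991 = 346
Selection 13: 346 + 389 = 735
Selection 14: 735 + 389 = 1124
Selection 15: 1124 + 389 = 1513
Selection 16: 1513 + 389 = 1902

2058, 2447, 2836, 3225, 3614, 4003, 4392, 4781, 5170, 5559, 5948, 346, 735, 1124, 1513, 1902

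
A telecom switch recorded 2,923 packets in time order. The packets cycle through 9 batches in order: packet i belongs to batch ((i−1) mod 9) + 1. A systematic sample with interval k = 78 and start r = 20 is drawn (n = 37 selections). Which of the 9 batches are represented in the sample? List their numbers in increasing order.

Consecutive selections differ by k = 78, so their batch numbers differ by 78 mod 9 = 6.
gcd(78, 9) = 3, so the sample visits 9/3 = 3 distinct residues mod 9.
Start 20 is batch 2; the batches hit are 2, 5, 8.

2, 5, 8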